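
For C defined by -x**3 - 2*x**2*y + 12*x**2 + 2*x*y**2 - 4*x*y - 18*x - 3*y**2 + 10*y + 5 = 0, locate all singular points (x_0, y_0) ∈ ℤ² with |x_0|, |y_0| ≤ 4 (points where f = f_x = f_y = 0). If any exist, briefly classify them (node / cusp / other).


Singular points: {(2, 3)}; classification: cusp.

Compute partial derivatives:
  f_x = -3*x**2 - 4*x*y + 24*x + 2*y**2 - 4*y - 18.
  f_y = -2*x**2 + 4*x*y - 4*x - 6*y + 10.
Scan x_0 ∈ {−4, ..., 4}. For each x_0, f_y(x_0, y) is a polynomial in y; find its integer roots y ∈ {−4, ..., 4}, then test f_x and f at those candidates.
  x = -4: f_y(-4, y) = -22*y - 6; no integer root y with |y| ≤ 4.
  x = -3: f_y(-3, y) = 4 - 18*y; no integer root y with |y| ≤ 4.
  x = -2: f_y(-2, y) = 10 - 14*y; no integer root y with |y| ≤ 4.
  x = -1: f_y(-1, y) = 12 - 10*y; no integer root y with |y| ≤ 4.
  x = 0: f_y(0, y) = 10 - 6*y; no integer root y with |y| ≤ 4.
  x = 1: f_y(1, y) = 4 - 2*y; vanishes at y ∈ {2}. (1, 2): f_x = -5 ≠ 0.
  x = 2: f_y(2, y) = 2*y - 6; vanishes at y ∈ {3}. (2, 3): f_x = 0, f = 0 — SINGULAR.
  x = 3: f_y(3, y) = 6*y - 20; no integer root y with |y| ≤ 4.
  x = 4: f_y(4, y) = 10*y - 38; no integer root y with |y| ≤ 4.
Only singular point on the grid: (2, 3).
Classify: substitute x = 2 + u, y = 3 + v and expand: f = -u**3 - 2*u**2*v + 2*u*v**2 + v**2.
No constant or linear terms (consistent with a singular point). Quadratic part: v**2. Cubic part: -u**3 - 2*u**2*v + 2*u*v**2.
The quadratic part v**2 is a perfect square, so there is a single (double) tangent line v = 0, i.e. y = 3. Restricting the cubic part to that line (v = 0) leaves -u**3 ≠ 0, so f is not divisible by v and the branch is v² ≈ u**3 to lowest order — this is a cusp.
Classification: cusp.


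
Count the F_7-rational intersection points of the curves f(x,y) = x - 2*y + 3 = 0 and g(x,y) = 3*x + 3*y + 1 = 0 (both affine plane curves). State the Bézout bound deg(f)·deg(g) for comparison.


Common zeros: {(5, 4)}; count = 1; Bézout bound = 1.

deg(f) = 1, deg(g) = 1, so Bézout bound = 1.
Scan x ∈ F_7. For each x, list the y ∈ F_7 with f(x, y) ≡ 0 and those with g(x, y) ≡ 0 (mod 7); the common zeros in that column are the intersection.
  x = 0: f ≡ 0 at y ∈ {5}; g ≡ 0 at y ∈ {2}; common: ∅.
  x = 1: f ≡ 0 at y ∈ {2}; g ≡ 0 at y ∈ {1}; common: ∅.
  x = 2: f ≡ 0 at y ∈ {6}; g ≡ 0 at y ∈ {0}; common: ∅.
  x = 3: f ≡ 0 at y ∈ {3}; g ≡ 0 at y ∈ {6}; common: ∅.
  x = 4: f ≡ 0 at y ∈ {0}; g ≡ 0 at y ∈ {5}; common: ∅.
  x = 5: f ≡ 0 at y ∈ {4}; g ≡ 0 at y ∈ {4}; common: {4}.
  x = 6: f ≡ 0 at y ∈ {1}; g ≡ 0 at y ∈ {3}; common: ∅.
Collecting: common zeros = {(5, 4)}, so the count is 1.
Comparison with the Bézout bound: 1 ≤ 1 = deg(f)·deg(g), as expected for curves with no common component (the bound is attained).


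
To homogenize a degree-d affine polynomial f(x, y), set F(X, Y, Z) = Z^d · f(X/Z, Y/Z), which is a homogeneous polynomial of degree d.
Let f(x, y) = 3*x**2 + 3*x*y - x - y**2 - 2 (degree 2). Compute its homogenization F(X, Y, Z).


F(X, Y, Z) = 3*X**2 + 3*X*Y - X*Z - Y**2 - 2*Z**2

deg(f) = 2.
Substitute x = X/Z, y = Y/Z into f, then multiply by Z^2.
  monomial 3·x^2·y^0 ↦ 3·X^2·Y^0·Z^0.
  monomial 3·x^1·y^1 ↦ 3·X^1·Y^1·Z^0.
  monomial -1·x^1·y^0 ↦ -1·X^1·Y^0·Z^1.
  monomial -1·x^0·y^2 ↦ -1·X^0·Y^2·Z^0.
  monomial -2·x^0·y^0 ↦ -2·X^0·Y^0·Z^2.
Collecting: F(X, Y, Z) = 3*X**2 + 3*X*Y - X*Z - Y**2 - 2*Z**2.


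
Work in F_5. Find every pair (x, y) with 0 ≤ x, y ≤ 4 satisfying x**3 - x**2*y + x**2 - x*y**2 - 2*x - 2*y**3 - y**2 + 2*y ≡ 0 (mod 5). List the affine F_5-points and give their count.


Affine F_5-points: {(0, 0), (1, 0), (3, 0), (3, 4)}; count = 4.

For each of the 25 pairs (x, y) ∈ F_5², evaluate f(x, y) mod 5. Record the zeros.
  x = 0: [0↦0, 1↦4, 2↦4, 3↦3, 4↦4]  zeros at y ∈ {0}
  x = 1: [0↦0, 1↦2, 2↦3, 3↦1, 4↦4]  zeros at y ∈ {0}
  x = 2: [0↦3, 1↦1, 2↦1, 3↦1, 4↦4]  zeros at y ∈ ∅
  x = 3: [0↦0, 1↦2, 2↦4, 3↦4, 4↦0]  zeros at y ∈ {0, 4}
  x = 4: [0↦2, 1↦1, 2↦3, 3↦1, 4↦3]  zeros at y ∈ ∅
Collecting zeros: affine points = {(0, 0), (1, 0), (3, 0), (3, 4)}.
Total count |C(F_5)_aff| = 4.


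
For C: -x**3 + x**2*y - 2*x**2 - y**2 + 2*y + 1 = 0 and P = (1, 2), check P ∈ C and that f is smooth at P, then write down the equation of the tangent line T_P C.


Tangent line at P: -3*x - y + 5 = 0.

Step 1: f(1, 2) = 0, so P lies on C.
Step 2: partial derivatives
  f_x(x, y) = -3*x**2 + 2*x*y - 4*x, f_y(x, y) = x**2 - 2*y + 2.
  f_x(P) = -3, f_y(P) = -1 (gradient nonzero, so P is smooth).
Step 3: tangent line at P: -3·(x − 1) + -1·(y − 2) = 0.
Expanding: -3*x - y + 5 = 0.


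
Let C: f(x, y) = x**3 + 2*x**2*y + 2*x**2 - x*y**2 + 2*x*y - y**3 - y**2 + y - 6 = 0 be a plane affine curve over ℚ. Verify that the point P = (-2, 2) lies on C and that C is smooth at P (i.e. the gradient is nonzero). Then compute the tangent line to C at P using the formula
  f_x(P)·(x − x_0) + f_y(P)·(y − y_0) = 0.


Tangent line at P: -12*x - 3*y - 18 = 0.

Step 1: f(-2, 2) = 0, so P lies on C.
Step 2: partial derivatives
  f_x(x, y) = 3*x**2 + 4*x*y + 4*x - y**2 + 2*y, f_y(x, y) = 2*x**2 - 2*x*y + 2*x - 3*y**2 - 2*y + 1.
  f_x(P) = -12, f_y(P) = -3 (gradient nonzero, so P is smooth).
Step 3: tangent line at P: -12·(x − -2) + -3·(y − 2) = 0.
Expanding: -12*x - 3*y - 18 = 0.


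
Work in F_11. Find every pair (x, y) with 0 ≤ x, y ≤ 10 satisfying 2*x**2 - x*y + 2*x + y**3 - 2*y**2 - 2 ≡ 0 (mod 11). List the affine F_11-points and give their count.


Affine F_11-points: {(1, 1), (1, 2), (1, 10), (3, 0), (3, 3), (3, 10), (4, 1), (6, 8), (7, 0), (8, 8), (10, 2)}; count = 11.

For each of the 121 pairs (x, y) ∈ F_11², evaluate f(x, y) mod 11. Record the zeros.
  x = 0: [0↦9, 1↦8, 2↦9, 3↦7, 4↦8, 5↦7, 6↦10, 7↦1, 8↦8, 9↦4, 10↦6]  zeros at y ∈ ∅
  x = 1: [0↦2, 1↦0, 2↦0, 3↦8, 4↦8, 5↦6, 6↦8, 7↦9, 8↦4, 9↦10, 10↦0]  zeros at y ∈ {1, 2, 10}
  x = 2: [0↦10, 1↦7, 2↦6, 3↦2, 4↦1, 5↦9, 6↦10, 7↦10, 8↦4, 9↦9, 10↦9]  zeros at y ∈ ∅
  x = 3: [0↦0, 1↦7, 2↦5, 3↦0, 4↦9, 5↦5, 6↦5, 7↦4, 8↦8, 9↦1, 10↦0]  zeros at y ∈ {0, 3, 10}
  x = 4: [0↦5, 1↦0, 2↦8, 3↦2, 4↦10, 5↦5, 6↦4, 7↦2, 8↦5, 9↦8, 10↦6]  zeros at y ∈ {1}
  x = 5: [0↦3, 1↦8, 2↦4, 3↦8, 4↦4, 5↦9, 6↦7, 7↦4, 8↦6, 9↦8, 10↦5]  zeros at y ∈ ∅
  x = 6: [0↦5, 1↦9, 2↦4, 3↦7, 4↦2, 5↦6, 6↦3, 7↦10, 8↦0, 9↦1, 10↦8]  zeros at y ∈ {8}
  x = 7: [0↦0, 1↦3, 2↦8, 3↦10, 4↦4, 5↦7, 6↦3, 7↦9, 8↦9, 9↦9, 10↦4]  zeros at y ∈ {0}
  x = 8: [0↦10, 1↦1, 2↦5, 3↦6, 4↦10, 5↦1, 6↦7, 7↦1, 8↦0, 9↦10, 10↦4]  zeros at y ∈ {8}
  x = 9: [0↦2, 1↦3, 2↦6, 3↦6, 4↦9, 5↦10, 6↦4, 7↦8, 8↦6, 9↦4, 10↦8]  zeros at y ∈ ∅
  x = 10: [0↦9, 1↦9, 2↦0, 3↦10, 4↦1, 5↦1, 6↦5, 7↦8, 8↦5, 9↦2, 10↦5]  zeros at y ∈ {2}
Collecting zeros: affine points = {(1, 1), (1, 2), (1, 10), (3, 0), (3, 3), (3, 10), (4, 1), (6, 8), (7, 0), (8, 8), (10, 2)}.
Total count |C(F_11)_aff| = 11.


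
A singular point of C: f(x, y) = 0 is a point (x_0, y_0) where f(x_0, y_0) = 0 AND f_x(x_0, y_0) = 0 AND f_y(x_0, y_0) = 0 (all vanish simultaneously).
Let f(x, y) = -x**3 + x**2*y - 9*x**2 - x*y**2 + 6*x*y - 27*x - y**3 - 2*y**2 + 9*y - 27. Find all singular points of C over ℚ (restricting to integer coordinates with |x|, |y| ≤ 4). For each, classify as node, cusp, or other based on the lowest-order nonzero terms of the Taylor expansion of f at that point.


Singular points: {(-3, 0)}; classification: cusp.

Compute partial derivatives:
  f_x = -3*x**2 + 2*x*y - 18*x - y**2 + 6*y - 27.
  f_y = x**2 - 2*x*y + 6*x - 3*y**2 - 4*y + 9.
Scan x_0 ∈ {−4, ..., 4}. For each x_0, f_y(x_0, y) is a polynomial in y; find its integer roots y ∈ {−4, ..., 4}, then test f_x and f at those candidates.
  x = -4: f_y(-4, y) = -3*y**2 + 4*y + 1; no integer root y with |y| ≤ 4.
  x = -3: f_y(-3, y) = -3*y**2 + 2*y; vanishes at y ∈ {0}. (-3, 0): f_x = 0, f = 0 — SINGULAR.
  x = -2: f_y(-2, y) = 1 - 3*y**2; no integer root y with |y| ≤ 4.
  x = -1: f_y(-1, y) = -3*y**2 - 2*y + 4; no integer root y with |y| ≤ 4.
  x = 0: f_y(0, y) = -3*y**2 - 4*y + 9; no integer root y with |y| ≤ 4.
  x = 1: f_y(1, y) = -3*y**2 - 6*y + 16; no integer root y with |y| ≤ 4.
  x = 2: f_y(2, y) = -3*y**2 - 8*y + 25; no integer root y with |y| ≤ 4.
  x = 3: f_y(3, y) = -3*y**2 - 10*y + 36; no integer root y with |y| ≤ 4.
  x = 4: f_y(4, y) = -3*y**2 - 12*y + 49; no integer root y with |y| ≤ 4.
Only singular point on the grid: (-3, 0).
Classify: substitute x = -3 + u, y = 0 + v and expand: f = -u**3 + u**2*v - u*v**2 - v**3 + v**2.
No constant or linear terms (consistent with a singular point). Quadratic part: v**2. Cubic part: -u**3 + u**2*v - u*v**2 - v**3.
The quadratic part v**2 is a perfect square, so there is a single (double) tangent line v = 0, i.e. y = 0. Restricting the cubic part to that line (v = 0) leaves -u**3 ≠ 0, so f is not divisible by v and the branch is v² ≈ u**3 to lowest order — this is a cusp.
Classification: cusp.


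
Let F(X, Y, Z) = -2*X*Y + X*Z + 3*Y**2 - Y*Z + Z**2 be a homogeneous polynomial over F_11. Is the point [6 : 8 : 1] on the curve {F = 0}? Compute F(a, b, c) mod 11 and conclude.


F(6,8,1) ≡ 7 (mod 11); P is NOT on the curve.

Evaluate F(6, 8, 1) term-by-term (mod 11).
  -2*X*Y ↦ -2·6·8·1 = -96
  X*Z ↦ 1·6·1·1 = 6
  3*Y**2 ↦ 3·1·64·1 = 192
  -Y*Z ↦ -1·1·8·1 = -8
  Z**2 ↦ 1·1·1·1 = 1
Sum: F(6, 8, 1) = (-96) + (6) + (192) + (-8) + (1) = 95.
Reducing mod 11: 95 ≡ 7 (mod 11).
Since F(a, b, c) ≡ 7 ≠ 0 (mod 11), P does NOT lie on the curve.


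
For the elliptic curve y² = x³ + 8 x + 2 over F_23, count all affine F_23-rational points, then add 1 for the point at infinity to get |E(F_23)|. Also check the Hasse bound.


Affine points = {(0, 5), (0, 18), (2, 7), (2, 16), (4, 11), (4, 12), (5, 11), (5, 12), (6, 6), (6, 17), (8, 7), (8, 16), (10, 1), (10, 22), (11, 8), (11, 15), (12, 3), (12, 20), (13, 7), (13, 16), (14, 11), (14, 12), (15, 1), (15, 22), (21, 1), (21, 22), (22, 4), (22, 19)}; affine count = 28; |E(F_23)| = 29.

Discriminant check: Δ ∝ 4a³ + 27b² = 4·8³ + 27·2² = 4·512 + 27·4 ≡ 17 (mod 23). Nonzero ⇒ E is nonsingular.
For each x ∈ F_23, compute rhs = x³ + 8·x + 2 mod 23, then count y ∈ F_23 with y² ≡ rhs.
  x = 0: rhs = 2, matching y values: 5, 18 (2 points).
  x = 1: rhs = 11, matching y values: none (0 points).
  x = 2: rhs = 3, matching y values: 7, 16 (2 points).
  x = 3: rhs = 7, matching y values: none (0 points).
  x = 4: rhs = 6, matching y values: 11, 12 (2 points).
  x = 5: rhs = 6, matching y values: 11, 12 (2 points).
  x = 6: rhs = 13, matching y values: 6, 17 (2 points).
  x = 7: rhs = 10, matching y values: none (0 points).
  x = 8: rhs = 3, matching y values: 7, 16 (2 points).
  x = 9: rhs = 21, matching y values: none (0 points).
  x = 10: rhs = 1, matching y values: 1, 22 (2 points).
  x = 11: rhs = 18, matching y values: 8, 15 (2 points).
  x = 12: rhs = 9, matching y values: 3, 20 (2 points).
  x = 13: rhs = 3, matching y values: 7, 16 (2 points).
  x = 14: rhs = 6, matching y values: 11, 12 (2 points).
  x = 15: rhs = 1, matching y values: 1, 22 (2 points).
  x = 16: rhs = 17, matching y values: none (0 points).
  x = 17: rhs = 14, matching y values: none (0 points).
  x = 18: rhs = 21, matching y values: none (0 points).
  x = 19: rhs = 21, matching y values: none (0 points).
  x = 20: rhs = 20, matching y values: none (0 points).
  x = 21: rhs = 1, matching y values: 1, 22 (2 points).
  x = 22: rhs = 16, matching y values: 4, 19 (2 points).
Total affine count: 28.
Full point count |E(F_23)| = 28 + 1 = 29.
Hasse bound: |29 − (23+1)| = |5| = 5 ≤ 2√23 ≈ 9.5917 ✓.


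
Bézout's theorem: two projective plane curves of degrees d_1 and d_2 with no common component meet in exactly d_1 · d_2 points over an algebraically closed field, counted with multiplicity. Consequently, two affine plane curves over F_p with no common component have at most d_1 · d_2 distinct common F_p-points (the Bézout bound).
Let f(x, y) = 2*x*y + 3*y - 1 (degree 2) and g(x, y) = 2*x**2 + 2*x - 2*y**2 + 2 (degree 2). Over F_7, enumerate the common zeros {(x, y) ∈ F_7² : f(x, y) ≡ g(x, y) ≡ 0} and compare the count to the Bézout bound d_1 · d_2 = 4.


Common zeros: {(6, 1)}; count = 1; Bézout bound = 4.

deg(f) = 2, deg(g) = 2, so Bézout bound = 4.
Scan x ∈ F_7. For each x, list the y ∈ F_7 with f(x, y) ≡ 0 and those with g(x, y) ≡ 0 (mod 7); the common zeros in that column are the intersection.
  x = 0: f ≡ 0 at y ∈ {5}; g ≡ 0 at y ∈ {1, 6}; common: ∅.
  x = 1: f ≡ 0 at y ∈ {3}; g ≡ 0 at y ∈ ∅; common: ∅.
  x = 2: f ≡ 0 at y ∈ ∅; g ≡ 0 at y ∈ {0}; common: ∅.
  x = 3: f ≡ 0 at y ∈ {4}; g ≡ 0 at y ∈ ∅; common: ∅.
  x = 4: f ≡ 0 at y ∈ {2}; g ≡ 0 at y ∈ {0}; common: ∅.
  x = 5: f ≡ 0 at y ∈ {6}; g ≡ 0 at y ∈ ∅; common: ∅.
  x = 6: f ≡ 0 at y ∈ {1}; g ≡ 0 at y ∈ {1, 6}; common: {1}.
Collecting: common zeros = {(6, 1)}, so the count is 1.
Comparison with the Bézout bound: 1 ≤ 4 = deg(f)·deg(g), as expected for curves with no common component (the affine F_7-count falls short of the bound because intersections may lie at infinity, over extension fields, or carry multiplicity).


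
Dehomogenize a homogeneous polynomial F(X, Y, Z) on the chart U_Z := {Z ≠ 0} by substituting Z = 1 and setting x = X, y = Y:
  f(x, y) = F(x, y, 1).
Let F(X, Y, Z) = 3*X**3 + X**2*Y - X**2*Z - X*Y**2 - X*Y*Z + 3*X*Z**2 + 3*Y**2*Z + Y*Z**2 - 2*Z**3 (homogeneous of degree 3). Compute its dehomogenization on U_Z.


f(x, y) = 3*x**3 + x**2*y - x**2 - x*y**2 - x*y + 3*x + 3*y**2 + y - 2

On U_Z we set Z = 1. Each monomial c·X^i·Y^j·Z^k in F becomes c·x^i·y^j·1^k = c·x^i·y^j.
Substituting Z = 1: F(X, Y, 1) = 3*x**3 + x**2*y - x**2 - x*y**2 - x*y + 3*x + 3*y**2 + y - 2.
Note: deg(f) ≤ deg(F) = 3; strict inequality happens when F is divisible by Z (lost terms).


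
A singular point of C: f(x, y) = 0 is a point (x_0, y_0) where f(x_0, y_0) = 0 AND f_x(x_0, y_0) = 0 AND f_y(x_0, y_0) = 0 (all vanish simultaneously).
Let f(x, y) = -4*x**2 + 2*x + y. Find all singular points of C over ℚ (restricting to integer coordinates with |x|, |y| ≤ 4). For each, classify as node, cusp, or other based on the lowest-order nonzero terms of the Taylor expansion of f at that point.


No singular points in the scanned grid; C is smooth there.

Compute partial derivatives:
  f_x = 2 - 8*x.
  f_y = 1.
f_y = 1 is a nonzero constant, so f_y never vanishes: no point (x, y) can satisfy f = f_x = f_y = 0. In particular no (x, y) ∈ {−4, ..., 4}² is singular; the curve is smooth.


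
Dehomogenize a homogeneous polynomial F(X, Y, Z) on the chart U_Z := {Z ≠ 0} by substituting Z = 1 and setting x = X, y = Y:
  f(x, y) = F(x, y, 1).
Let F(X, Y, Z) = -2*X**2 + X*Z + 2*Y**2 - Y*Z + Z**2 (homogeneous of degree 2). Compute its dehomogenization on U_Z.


f(x, y) = -2*x**2 + x + 2*y**2 - y + 1

On U_Z we set Z = 1. Each monomial c·X^i·Y^j·Z^k in F becomes c·x^i·y^j·1^k = c·x^i·y^j.
Substituting Z = 1: F(X, Y, 1) = -2*x**2 + x + 2*y**2 - y + 1.
Note: deg(f) ≤ deg(F) = 2; strict inequality happens when F is divisible by Z (lost terms).


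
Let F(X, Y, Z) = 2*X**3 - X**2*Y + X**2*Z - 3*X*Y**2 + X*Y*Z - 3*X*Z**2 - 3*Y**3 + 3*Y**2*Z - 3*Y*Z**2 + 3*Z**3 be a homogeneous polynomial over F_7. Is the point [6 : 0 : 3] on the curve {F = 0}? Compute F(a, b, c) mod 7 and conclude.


F(6,0,3) ≡ 4 (mod 7); P is NOT on the curve.

Evaluate F(6, 0, 3) term-by-term (mod 7).
  2*X**3 ↦ 2·216·1·1 = 432
  -X**2*Y ↦ -1·36·0·1 = 0
  X**2*Z ↦ 1·36·1·3 = 108
  -3*X*Y**2 ↦ -3·6·0·1 = 0
  X*Y*Z ↦ 1·6·0·3 = 0
  -3*X*Z**2 ↦ -3·6·1·9 = -162
  -3*Y**3 ↦ -3·1·0·1 = 0
  3*Y**2*Z ↦ 3·1·0·3 = 0
  -3*Y*Z**2 ↦ -3·1·0·9 = 0
  3*Z**3 ↦ 3·1·1·27 = 81
Sum: F(6, 0, 3) = (432) + (0) + (108) + (0) + (0) + (-162) + (0) + (0) + (0) + (81) = 459.
Reducing mod 7: 459 ≡ 4 (mod 7).
Since F(a, b, c) ≡ 4 ≠ 0 (mod 7), P does NOT lie on the curve.


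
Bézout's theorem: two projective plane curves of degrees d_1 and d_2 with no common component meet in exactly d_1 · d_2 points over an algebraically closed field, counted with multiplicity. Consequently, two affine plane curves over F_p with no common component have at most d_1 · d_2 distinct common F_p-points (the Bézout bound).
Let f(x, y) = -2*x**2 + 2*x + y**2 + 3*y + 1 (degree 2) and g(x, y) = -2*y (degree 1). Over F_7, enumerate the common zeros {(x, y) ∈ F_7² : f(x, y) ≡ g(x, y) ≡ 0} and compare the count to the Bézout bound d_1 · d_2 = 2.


Common zeros: ∅; count = 0; Bézout bound = 2.

deg(f) = 2, deg(g) = 1, so Bézout bound = 2.
Scan x ∈ F_7. For each x, list the y ∈ F_7 with f(x, y) ≡ 0 and those with g(x, y) ≡ 0 (mod 7); the common zeros in that column are the intersection.
  x = 0: f ≡ 0 at y ∈ ∅; g ≡ 0 at y ∈ {0}; common: ∅.
  x = 1: f ≡ 0 at y ∈ ∅; g ≡ 0 at y ∈ {0}; common: ∅.
  x = 2: f ≡ 0 at y ∈ {2}; g ≡ 0 at y ∈ {0}; common: ∅.
  x = 3: f ≡ 0 at y ∈ {1, 3}; g ≡ 0 at y ∈ {0}; common: ∅.
  x = 4: f ≡ 0 at y ∈ ∅; g ≡ 0 at y ∈ {0}; common: ∅.
  x = 5: f ≡ 0 at y ∈ {1, 3}; g ≡ 0 at y ∈ {0}; common: ∅.
  x = 6: f ≡ 0 at y ∈ {2}; g ≡ 0 at y ∈ {0}; common: ∅.
Collecting: common zeros = ∅, so the count is 0.
Comparison with the Bézout bound: 0 ≤ 2 = deg(f)·deg(g), as expected for curves with no common component (the affine F_7-count falls short of the bound because intersections may lie at infinity, over extension fields, or carry multiplicity).


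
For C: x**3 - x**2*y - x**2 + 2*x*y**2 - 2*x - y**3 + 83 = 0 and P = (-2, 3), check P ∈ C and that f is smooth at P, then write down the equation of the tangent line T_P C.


Tangent line at P: 44*x - 55*y + 253 = 0.

Step 1: f(-2, 3) = 0, so P lies on C.
Step 2: partial derivatives
  f_x(x, y) = 3*x**2 - 2*x*y - 2*x + 2*y**2 - 2, f_y(x, y) = -x**2 + 4*x*y - 3*y**2.
  f_x(P) = 44, f_y(P) = -55 (gradient nonzero, so P is smooth).
Step 3: tangent line at P: 44·(x − -2) + -55·(y − 3) = 0.
Expanding: 44*x - 55*y + 253 = 0.


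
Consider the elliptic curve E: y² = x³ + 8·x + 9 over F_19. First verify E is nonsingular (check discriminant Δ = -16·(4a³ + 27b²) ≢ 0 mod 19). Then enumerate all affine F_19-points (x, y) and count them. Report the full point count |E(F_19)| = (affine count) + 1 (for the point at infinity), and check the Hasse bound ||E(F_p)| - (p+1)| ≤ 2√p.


Affine points = {(0, 3), (0, 16), (6, 8), (6, 11), (7, 3), (7, 16), (10, 5), (10, 14), (12, 3), (12, 16), (13, 7), (13, 12), (17, 2), (17, 17), (18, 0)}; affine count = 15; |E(F_19)| = 16.

Discriminant check: Δ ∝ 4a³ + 27b² = 4·8³ + 27·9² = 4·512 + 27·81 ≡ 17 (mod 19). Nonzero ⇒ E is nonsingular.
For each x ∈ F_19, compute rhs = x³ + 8·x + 9 mod 19, then count y ∈ F_19 with y² ≡ rhs.
  x = 0: rhs = 9, matching y values: 3, 16 (2 points).
  x = 1: rhs = 18, matching y values: none (0 points).
  x = 2: rhs = 14, matching y values: none (0 points).
  x = 3: rhs = 3, matching y values: none (0 points).
  x = 4: rhs = 10, matching y values: none (0 points).
  x = 5: rhs = 3, matching y values: none (0 points).
  x = 6: rhs = 7, matching y values: 8, 11 (2 points).
  x = 7: rhs = 9, matching y values: 3, 16 (2 points).
  x = 8: rhs = 15, matching y values: none (0 points).
  x = 9: rhs = 12, matching y values: none (0 points).
  x = 10: rhs = 6, matching y values: 5, 14 (2 points).
  x = 11: rhs = 3, matching y values: none (0 points).
  x = 12: rhs = 9, matching y values: 3, 16 (2 points).
  x = 13: rhs = 11, matching y values: 7, 12 (2 points).
  x = 14: rhs = 15, matching y values: none (0 points).
  x = 15: rhs = 8, matching y values: none (0 points).
  x = 16: rhs = 15, matching y values: none (0 points).
  x = 17: rhs = 4, matching y values: 2, 17 (2 points).
  x = 18: rhs = 0, matching y values: 0 (1 points).
Total affine count: 15.
Full point count |E(F_19)| = 15 + 1 = 16.
Hasse bound: |16 − (19+1)| = |-4| = 4 ≤ 2√19 ≈ 8.7178 ✓.


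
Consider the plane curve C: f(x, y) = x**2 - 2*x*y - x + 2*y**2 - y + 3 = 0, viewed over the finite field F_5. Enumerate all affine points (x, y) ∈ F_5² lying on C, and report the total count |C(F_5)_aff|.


Affine F_5-points: {(1, 2), (2, 0), (4, 0), (4, 2)}; count = 4.

For each of the 25 pairs (x, y) ∈ F_5², evaluate f(x, y) mod 5. Record the zeros.
  x = 0: [0↦3, 1↦4, 2↦4, 3↦3, 4↦1]  zeros at y ∈ ∅
  x = 1: [0↦3, 1↦2, 2↦0, 3↦2, 4↦3]  zeros at y ∈ {2}
  x = 2: [0↦0, 1↦2, 2↦3, 3↦3, 4↦2]  zeros at y ∈ {0}
  x = 3: [0↦4, 1↦4, 2↦3, 3↦1, 4↦3]  zeros at y ∈ ∅
  x = 4: [0↦0, 1↦3, 2↦0, 3↦1, 4↦1]  zeros at y ∈ {0, 2}
Collecting zeros: affine points = {(1, 2), (2, 0), (4, 0), (4, 2)}.
Total count |C(F_5)_aff| = 4.


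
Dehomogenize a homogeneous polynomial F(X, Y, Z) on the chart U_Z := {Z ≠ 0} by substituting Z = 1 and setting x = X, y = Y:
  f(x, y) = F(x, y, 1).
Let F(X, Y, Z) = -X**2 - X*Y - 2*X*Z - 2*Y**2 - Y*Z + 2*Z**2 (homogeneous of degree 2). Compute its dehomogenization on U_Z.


f(x, y) = -x**2 - x*y - 2*x - 2*y**2 - y + 2

On U_Z we set Z = 1. Each monomial c·X^i·Y^j·Z^k in F becomes c·x^i·y^j·1^k = c·x^i·y^j.
Substituting Z = 1: F(X, Y, 1) = -x**2 - x*y - 2*x - 2*y**2 - y + 2.
Note: deg(f) ≤ deg(F) = 2; strict inequality happens when F is divisible by Z (lost terms).


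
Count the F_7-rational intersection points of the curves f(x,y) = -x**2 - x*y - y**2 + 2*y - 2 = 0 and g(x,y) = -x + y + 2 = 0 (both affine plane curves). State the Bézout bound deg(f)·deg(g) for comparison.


Common zeros: {(6, 4)}; count = 1; Bézout bound = 2.

deg(f) = 2, deg(g) = 1, so Bézout bound = 2.
Scan x ∈ F_7. For each x, list the y ∈ F_7 with f(x, y) ≡ 0 and those with g(x, y) ≡ 0 (mod 7); the common zeros in that column are the intersection.
  x = 0: f ≡ 0 at y ∈ ∅; g ≡ 0 at y ∈ {5}; common: ∅.
  x = 1: f ≡ 0 at y ∈ ∅; g ≡ 0 at y ∈ {6}; common: ∅.
  x = 2: f ≡ 0 at y ∈ {1, 6}; g ≡ 0 at y ∈ {0}; common: ∅.
  x = 3: f ≡ 0 at y ∈ ∅; g ≡ 0 at y ∈ {1}; common: ∅.
  x = 4: f ≡ 0 at y ∈ {1, 4}; g ≡ 0 at y ∈ {2}; common: ∅.
  x = 5: f ≡ 0 at y ∈ ∅; g ≡ 0 at y ∈ {3}; common: ∅.
  x = 6: f ≡ 0 at y ∈ {4, 6}; g ≡ 0 at y ∈ {4}; common: {4}.
Collecting: common zeros = {(6, 4)}, so the count is 1.
Comparison with the Bézout bound: 1 ≤ 2 = deg(f)·deg(g), as expected for curves with no common component (the affine F_7-count falls short of the bound because intersections may lie at infinity, over extension fields, or carry multiplicity).


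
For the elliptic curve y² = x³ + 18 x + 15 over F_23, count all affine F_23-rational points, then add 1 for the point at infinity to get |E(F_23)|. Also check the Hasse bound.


Affine points = {(2, 6), (2, 17), (3, 2), (3, 21), (4, 6), (4, 17), (5, 0), (7, 1), (7, 22), (8, 2), (8, 21), (9, 3), (9, 20), (11, 7), (11, 16), (12, 2), (12, 21), (13, 10), (13, 13), (15, 7), (15, 16), (16, 11), (16, 12), (17, 6), (17, 17), (20, 7), (20, 16)}; affine count = 27; |E(F_23)| = 28.

Discriminant check: Δ ∝ 4a³ + 27b² = 4·18³ + 27·15² = 4·5832 + 27·225 ≡ 9 (mod 23). Nonzero ⇒ E is nonsingular.
For each x ∈ F_23, compute rhs = x³ + 18·x + 15 mod 23, then count y ∈ F_23 with y² ≡ rhs.
  x = 0: rhs = 15, matching y values: none (0 points).
  x = 1: rhs = 11, matching y values: none (0 points).
  x = 2: rhs = 13, matching y values: 6, 17 (2 points).
  x = 3: rhs = 4, matching y values: 2, 21 (2 points).
  x = 4: rhs = 13, matching y values: 6, 17 (2 points).
  x = 5: rhs = 0, matching y values: 0 (1 points).
  x = 6: rhs = 17, matching y values: none (0 points).
  x = 7: rhs = 1, matching y values: 1, 22 (2 points).
  x = 8: rhs = 4, matching y values: 2, 21 (2 points).
  x = 9: rhs = 9, matching y values: 3, 20 (2 points).
  x = 10: rhs = 22, matching y values: none (0 points).
  x = 11: rhs = 3, matching y values: 7, 16 (2 points).
  x = 12: rhs = 4, matching y values: 2, 21 (2 points).
  x = 13: rhs = 8, matching y values: 10, 13 (2 points).
  x = 14: rhs = 21, matching y values: none (0 points).
  x = 15: rhs = 3, matching y values: 7, 16 (2 points).
  x = 16: rhs = 6, matching y values: 11, 12 (2 points).
  x = 17: rhs = 13, matching y values: 6, 17 (2 points).
  x = 18: rhs = 7, matching y values: none (0 points).
  x = 19: rhs = 17, matching y values: none (0 points).
  x = 20: rhs = 3, matching y values: 7, 16 (2 points).
  x = 21: rhs = 17, matching y values: none (0 points).
  x = 22: rhs = 19, matching y values: none (0 points).
Total affine count: 27.
Full point count |E(F_23)| = 27 + 1 = 28.
Hasse bound: |28 − (23+1)| = |4| = 4 ≤ 2√23 ≈ 9.5917 ✓.


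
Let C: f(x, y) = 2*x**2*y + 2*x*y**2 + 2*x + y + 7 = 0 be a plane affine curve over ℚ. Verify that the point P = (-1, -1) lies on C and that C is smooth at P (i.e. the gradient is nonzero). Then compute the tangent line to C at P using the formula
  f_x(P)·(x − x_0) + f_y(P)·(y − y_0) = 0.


Tangent line at P: 8*x + 7*y + 15 = 0.

Step 1: f(-1, -1) = 0, so P lies on C.
Step 2: partial derivatives
  f_x(x, y) = 4*x*y + 2*y**2 + 2, f_y(x, y) = 2*x**2 + 4*x*y + 1.
  f_x(P) = 8, f_y(P) = 7 (gradient nonzero, so P is smooth).
Step 3: tangent line at P: 8·(x − -1) + 7·(y − -1) = 0.
Expanding: 8*x + 7*y + 15 = 0.


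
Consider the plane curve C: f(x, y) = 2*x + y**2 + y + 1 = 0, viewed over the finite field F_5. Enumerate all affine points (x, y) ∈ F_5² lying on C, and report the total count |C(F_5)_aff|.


Affine F_5-points: {(1, 1), (1, 3), (2, 0), (2, 4), (4, 2)}; count = 5.

For each of the 25 pairs (x, y) ∈ F_5², evaluate f(x, y) mod 5. Record the zeros.
  x = 0: [0↦1, 1↦3, 2↦2, 3↦3, 4↦1]  zeros at y ∈ ∅
  x = 1: [0↦3, 1↦0, 2↦4, 3↦0, 4↦3]  zeros at y ∈ {1, 3}
  x = 2: [0↦0, 1↦2, 2↦1, 3↦2, 4↦0]  zeros at y ∈ {0, 4}
  x = 3: [0↦2, 1↦4, 2↦3, 3↦4, 4↦2]  zeros at y ∈ ∅
  x = 4: [0↦4, 1↦1, 2↦0, 3↦1, 4↦4]  zeros at y ∈ {2}
Collecting zeros: affine points = {(1, 1), (1, 3), (2, 0), (2, 4), (4, 2)}.
Total count |C(F_5)_aff| = 5.


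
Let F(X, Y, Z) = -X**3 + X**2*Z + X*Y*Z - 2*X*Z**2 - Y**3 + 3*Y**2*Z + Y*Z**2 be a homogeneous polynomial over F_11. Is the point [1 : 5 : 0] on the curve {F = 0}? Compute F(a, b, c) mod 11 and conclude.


F(1,5,0) ≡ 6 (mod 11); P is NOT on the curve.

Evaluate F(1, 5, 0) term-by-term (mod 11).
  -X**3 ↦ -1·1·1·1 = -1
  X**2*Z ↦ 1·1·1·0 = 0
  X*Y*Z ↦ 1·1·5·0 = 0
  -2*X*Z**2 ↦ -2·1·1·0 = 0
  -Y**3 ↦ -1·1·125·1 = -125
  3*Y**2*Z ↦ 3·1·25·0 = 0
  Y*Z**2 ↦ 1·1·5·0 = 0
Sum: F(1, 5, 0) = (-1) + (0) + (0) + (0) + (-125) + (0) + (0) = -126.
Reducing mod 11: -126 ≡ 6 (mod 11).
Since F(a, b, c) ≡ 6 ≠ 0 (mod 11), P does NOT lie on the curve.


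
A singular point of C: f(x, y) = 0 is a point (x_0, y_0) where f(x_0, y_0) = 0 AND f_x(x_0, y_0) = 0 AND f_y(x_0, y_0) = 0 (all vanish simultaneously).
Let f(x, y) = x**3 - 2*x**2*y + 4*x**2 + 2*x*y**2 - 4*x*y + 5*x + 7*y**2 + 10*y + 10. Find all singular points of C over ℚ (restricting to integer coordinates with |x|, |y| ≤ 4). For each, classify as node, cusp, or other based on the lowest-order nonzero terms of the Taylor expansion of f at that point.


Singular points: {(-3, -2)}; classification: node.

Compute partial derivatives:
  f_x = 3*x**2 - 4*x*y + 8*x + 2*y**2 - 4*y + 5.
  f_y = -2*x**2 + 4*x*y - 4*x + 14*y + 10.
Scan x_0 ∈ {−4, ..., 4}. For each x_0, f_y(x_0, y) is a polynomial in y; find its integer roots y ∈ {−4, ..., 4}, then test f_x and f at those candidates.
  x = -4: f_y(-4, y) = -2*y - 6; vanishes at y ∈ {-3}. (-4, -3): f_x = 3 ≠ 0.
  x = -3: f_y(-3, y) = 2*y + 4; vanishes at y ∈ {-2}. (-3, -2): f_x = 0, f = 0 — SINGULAR.
  x = -2: f_y(-2, y) = 6*y + 10; no integer root y with |y| ≤ 4.
  x = -1: f_y(-1, y) = 10*y + 12; no integer root y with |y| ≤ 4.
  x = 0: f_y(0, y) = 14*y + 10; no integer root y with |y| ≤ 4.
  x = 1: f_y(1, y) = 18*y + 4; no integer root y with |y| ≤ 4.
  x = 2: f_y(2, y) = 22*y - 6; no integer root y with |y| ≤ 4.
  x = 3: f_y(3, y) = 26*y - 20; no integer root y with |y| ≤ 4.
  x = 4: f_y(4, y) = 30*y - 38; no integer root y with |y| ≤ 4.
Only singular point on the grid: (-3, -2).
Classify: substitute x = -3 + u, y = -2 + v and expand: f = u**3 - 2*u**2*v - u**2 + 2*u*v**2 + v**2.
No constant or linear terms (consistent with a singular point). Quadratic part: -u**2 + v**2. Cubic part: u**3 - 2*u**2*v + 2*u*v**2.
The quadratic part v**2 - u**2 = (v − u)(v + u) splits into two distinct linear factors, so there are two distinct tangent lines y − -2 = ±(x − -3) — this is a node (ordinary double point).
Classification: node.


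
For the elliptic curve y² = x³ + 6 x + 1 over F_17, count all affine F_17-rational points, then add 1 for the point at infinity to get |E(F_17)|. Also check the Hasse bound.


Affine points = {(0, 1), (0, 16), (1, 5), (1, 12), (2, 2), (2, 15), (4, 2), (4, 15), (6, 7), (6, 10), (8, 0), (9, 6), (9, 11), (11, 2), (11, 15), (12, 4), (12, 13), (13, 7), (13, 10), (15, 7), (15, 10)}; affine count = 21; |E(F_17)| = 22.

Discriminant check: Δ ∝ 4a³ + 27b² = 4·6³ + 27·1² = 4·216 + 27·1 ≡ 7 (mod 17). Nonzero ⇒ E is nonsingular.
For each x ∈ F_17, compute rhs = x³ + 6·x + 1 mod 17, then count y ∈ F_17 with y² ≡ rhs.
  x = 0: rhs = 1, matching y values: 1, 16 (2 points).
  x = 1: rhs = 8, matching y values: 5, 12 (2 points).
  x = 2: rhs = 4, matching y values: 2, 15 (2 points).
  x = 3: rhs = 12, matching y values: none (0 points).
  x = 4: rhs = 4, matching y values: 2, 15 (2 points).
  x = 5: rhs = 3, matching y values: none (0 points).
  x = 6: rhs = 15, matching y values: 7, 10 (2 points).
  x = 7: rhs = 12, matching y values: none (0 points).
  x = 8: rhs = 0, matching y values: 0 (1 points).
  x = 9: rhs = 2, matching y values: 6, 11 (2 points).
  x = 10: rhs = 7, matching y values: none (0 points).
  x = 11: rhs = 4, matching y values: 2, 15 (2 points).
  x = 12: rhs = 16, matching y values: 4, 13 (2 points).
  x = 13: rhs = 15, matching y values: 7, 10 (2 points).
  x = 14: rhs = 7, matching y values: none (0 points).
  x = 15: rhs = 15, matching y values: 7, 10 (2 points).
  x = 16: rhs = 11, matching y values: none (0 points).
Total affine count: 21.
Full point count |E(F_17)| = 21 + 1 = 22.
Hasse bound: |22 − (17+1)| = |4| = 4 ≤ 2√17 ≈ 8.2462 ✓.


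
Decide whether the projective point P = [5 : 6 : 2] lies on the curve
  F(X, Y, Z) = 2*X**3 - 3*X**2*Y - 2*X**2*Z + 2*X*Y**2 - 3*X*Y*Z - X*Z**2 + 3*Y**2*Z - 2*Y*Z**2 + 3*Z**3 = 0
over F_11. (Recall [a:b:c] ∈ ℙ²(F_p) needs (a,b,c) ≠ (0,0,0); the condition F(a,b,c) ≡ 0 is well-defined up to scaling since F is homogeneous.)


F(5,6,2) ≡ 8 (mod 11); P is NOT on the curve.

Evaluate F(5, 6, 2) term-by-term (mod 11).
  2*X**3 ↦ 2·125·1·1 = 250
  -3*X**2*Y ↦ -3·25·6·1 = -450
  -2*X**2*Z ↦ -2·25·1·2 = -100
  2*X*Y**2 ↦ 2·5·36·1 = 360
  -3*X*Y*Z ↦ -3·5·6·2 = -180
  -X*Z**2 ↦ -1·5·1·4 = -20
  3*Y**2*Z ↦ 3·1·36·2 = 216
  -2*Y*Z**2 ↦ -2·1·6·4 = -48
  3*Z**3 ↦ 3·1·1·8 = 24
Sum: F(5, 6, 2) = (250) + (-450) + (-100) + (360) + (-180) + (-20) + (216) + (-48) + (24) = 52.
Reducing mod 11: 52 ≡ 8 (mod 11).
Since F(a, b, c) ≡ 8 ≠ 0 (mod 11), P does NOT lie on the curve.


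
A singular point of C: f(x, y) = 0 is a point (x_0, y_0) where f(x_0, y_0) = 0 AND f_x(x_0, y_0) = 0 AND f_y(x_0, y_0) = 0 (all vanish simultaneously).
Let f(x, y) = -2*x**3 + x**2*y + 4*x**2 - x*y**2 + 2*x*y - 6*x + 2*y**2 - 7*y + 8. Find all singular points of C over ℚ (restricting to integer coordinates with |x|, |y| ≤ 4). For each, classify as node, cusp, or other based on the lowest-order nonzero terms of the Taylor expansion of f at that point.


Singular points: {(1, 2)}; classification: cusp.

Compute partial derivatives:
  f_x = -6*x**2 + 2*x*y + 8*x - y**2 + 2*y - 6.
  f_y = x**2 - 2*x*y + 2*x + 4*y - 7.
Scan x_0 ∈ {−4, ..., 4}. For each x_0, f_y(x_0, y) is a polynomial in y; find its integer roots y ∈ {−4, ..., 4}, then test f_x and f at those candidates.
  x = -4: f_y(-4, y) = 12*y + 1; no integer root y with |y| ≤ 4.
  x = -3: f_y(-3, y) = 10*y - 4; no integer root y with |y| ≤ 4.
  x = -2: f_y(-2, y) = 8*y - 7; no integer root y with |y| ≤ 4.
  x = -1: f_y(-1, y) = 6*y - 8; no integer root y with |y| ≤ 4.
  x = 0: f_y(0, y) = 4*y - 7; no integer root y with |y| ≤ 4.
  x = 1: f_y(1, y) = 2*y - 4; vanishes at y ∈ {2}. (1, 2): f_x = 0, f = 0 — SINGULAR.
  x = 2: f_y(2, y) = 1; no integer root y with |y| ≤ 4.
  x = 3: f_y(3, y) = 8 - 2*y; vanishes at y ∈ {4}. (3, 4): f_x = -20 ≠ 0.
  x = 4: f_y(4, y) = 17 - 4*y; no integer root y with |y| ≤ 4.
Only singular point on the grid: (1, 2).
Classify: substitute x = 1 + u, y = 2 + v and expand: f = -2*u**3 + u**2*v - u*v**2 + v**2.
No constant or linear terms (consistent with a singular point). Quadratic part: v**2. Cubic part: -2*u**3 + u**2*v - u*v**2.
The quadratic part v**2 is a perfect square, so there is a single (double) tangent line v = 0, i.e. y = 2. Restricting the cubic part to that line (v = 0) leaves -2*u**3 ≠ 0, so f is not divisible by v and the branch is v² ≈ 2*u**3 to lowest order — this is a cusp.
Classification: cusp.


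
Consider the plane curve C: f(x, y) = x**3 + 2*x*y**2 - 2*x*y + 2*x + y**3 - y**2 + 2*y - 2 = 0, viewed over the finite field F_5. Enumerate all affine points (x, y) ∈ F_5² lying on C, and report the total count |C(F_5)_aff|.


Affine F_5-points: {(0, 1), (2, 0), (4, 0)}; count = 3.

For each of the 25 pairs (x, y) ∈ F_5², evaluate f(x, y) mod 5. Record the zeros.
  x = 0: [0↦3, 1↦0, 2↦1, 3↦2, 4↦4]  zeros at y ∈ {1}
  x = 1: [0↦1, 1↦3, 2↦3, 3↦2, 4↦1]  zeros at y ∈ ∅
  x = 2: [0↦0, 1↦2, 2↦1, 3↦3, 4↦4]  zeros at y ∈ {0}
  x = 3: [0↦1, 1↦3, 2↦1, 3↦1, 4↦4]  zeros at y ∈ ∅
  x = 4: [0↦0, 1↦2, 2↦4, 3↦2, 4↦2]  zeros at y ∈ {0}
Collecting zeros: affine points = {(0, 1), (2, 0), (4, 0)}.
Total count |C(F_5)_aff| = 3.


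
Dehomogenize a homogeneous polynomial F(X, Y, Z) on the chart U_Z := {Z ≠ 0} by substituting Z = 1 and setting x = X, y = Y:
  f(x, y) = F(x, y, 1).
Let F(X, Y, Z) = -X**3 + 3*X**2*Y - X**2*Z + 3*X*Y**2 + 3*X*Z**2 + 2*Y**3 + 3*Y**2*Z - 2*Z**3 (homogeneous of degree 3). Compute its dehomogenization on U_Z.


f(x, y) = -x**3 + 3*x**2*y - x**2 + 3*x*y**2 + 3*x + 2*y**3 + 3*y**2 - 2

On U_Z we set Z = 1. Each monomial c·X^i·Y^j·Z^k in F becomes c·x^i·y^j·1^k = c·x^i·y^j.
Substituting Z = 1: F(X, Y, 1) = -x**3 + 3*x**2*y - x**2 + 3*x*y**2 + 3*x + 2*y**3 + 3*y**2 - 2.
Note: deg(f) ≤ deg(F) = 3; strict inequality happens when F is divisible by Z (lost terms).


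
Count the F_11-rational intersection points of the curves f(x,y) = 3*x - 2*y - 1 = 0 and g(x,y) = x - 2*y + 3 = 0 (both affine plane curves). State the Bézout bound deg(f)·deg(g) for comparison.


Common zeros: {(2, 8)}; count = 1; Bézout bound = 1.

deg(f) = 1, deg(g) = 1, so Bézout bound = 1.
Scan x ∈ F_11. For each x, list the y ∈ F_11 with f(x, y) ≡ 0 and those with g(x, y) ≡ 0 (mod 11); the common zeros in that column are the intersection.
  x = 0: f ≡ 0 at y ∈ {5}; g ≡ 0 at y ∈ {7}; common: ∅.
  x = 1: f ≡ 0 at y ∈ {1}; g ≡ 0 at y ∈ {2}; common: ∅.
  x = 2: f ≡ 0 at y ∈ {8}; g ≡ 0 at y ∈ {8}; common: {8}.
  x = 3: f ≡ 0 at y ∈ {4}; g ≡ 0 at y ∈ {3}; common: ∅.
  x = 4: f ≡ 0 at y ∈ {0}; g ≡ 0 at y ∈ {9}; common: ∅.
  x = 5: f ≡ 0 at y ∈ {7}; g ≡ 0 at y ∈ {4}; common: ∅.
  x = 6: f ≡ 0 at y ∈ {3}; g ≡ 0 at y ∈ {10}; common: ∅.
  x = 7: f ≡ 0 at y ∈ {10}; g ≡ 0 at y ∈ {5}; common: ∅.
  x = 8: f ≡ 0 at y ∈ {6}; g ≡ 0 at y ∈ {0}; common: ∅.
  x = 9: f ≡ 0 at y ∈ {2}; g ≡ 0 at y ∈ {6}; common: ∅.
  x = 10: f ≡ 0 at y ∈ {9}; g ≡ 0 at y ∈ {1}; common: ∅.
Collecting: common zeros = {(2, 8)}, so the count is 1.
Comparison with the Bézout bound: 1 ≤ 1 = deg(f)·deg(g), as expected for curves with no common component (the bound is attained).


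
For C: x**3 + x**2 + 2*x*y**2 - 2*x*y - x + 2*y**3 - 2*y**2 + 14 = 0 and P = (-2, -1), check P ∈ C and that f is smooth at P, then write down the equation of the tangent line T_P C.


Tangent line at P: 11*x + 22*y + 44 = 0.

Step 1: f(-2, -1) = 0, so P lies on C.
Step 2: partial derivatives
  f_x(x, y) = 3*x**2 + 2*x + 2*y**2 - 2*y - 1, f_y(x, y) = 4*x*y - 2*x + 6*y**2 - 4*y.
  f_x(P) = 11, f_y(P) = 22 (gradient nonzero, so P is smooth).
Step 3: tangent line at P: 11·(x − -2) + 22·(y − -1) = 0.
Expanding: 11*x + 22*y + 44 = 0.


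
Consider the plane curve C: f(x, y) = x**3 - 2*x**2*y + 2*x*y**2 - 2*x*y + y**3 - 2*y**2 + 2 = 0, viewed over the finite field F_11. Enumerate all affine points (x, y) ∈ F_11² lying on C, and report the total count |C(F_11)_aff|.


Affine F_11-points: {(0, 3), (0, 5), (1, 1), (3, 8), (4, 0), (4, 1), (4, 4), (5, 8), (6, 9), (8, 1), (8, 8), (8, 10)}; count = 12.

For each of the 121 pairs (x, y) ∈ F_11², evaluate f(x, y) mod 11. Record the zeros.
  x = 0: [0↦2, 1↦1, 2↦2, 3↦0, 4↦1, 5↦0, 6↦3, 7↦5, 8↦1, 9↦8, 10↦10]  zeros at y ∈ {3, 5}
  x = 1: [0↦3, 1↦0, 2↦3, 3↦7, 4↦7, 5↦9, 6↦8, 7↦10, 8↦10, 9↦3, 10↦6]  zeros at y ∈ {1}
  x = 2: [0↦10, 1↦1, 2↦2, 3↦8, 4↦3, 5↦4, 6↦6, 7↦4, 8↦4, 9↦1, 10↦1]  zeros at y ∈ ∅
  x = 3: [0↦7, 1↦10, 2↦5, 3↦9, 4↦6, 5↦2, 6↦3, 7↦4, 8↦0, 9↦8, 10↦1]  zeros at y ∈ {8}
  x = 4: [0↦0, 1↦0, 2↦7, 3↦5, 4↦0, 5↦9, 6↦5, 7↦5, 8↦4, 9↦8, 10↦1]  zeros at y ∈ {0, 1, 4}
  x = 5: [0↦6, 1↦10, 2↦3, 3↦2, 4↦2, 5↦9, 6↦7, 7↦2, 8↦0, 9↦7, 10↦7]  zeros at y ∈ {8}
  x = 6: [0↦9, 1↦2, 2↦10, 3↦6, 4↦7, 5↦8, 6↦4, 7↦1, 8↦5, 9↦0, 10↦3]  zeros at y ∈ {9}
  x = 7: [0↦4, 1↦4, 2↦1, 3↦1, 4↦10, 5↦1, 6↦2, 7↦8, 8↦3, 9↦4, 10↦6]  zeros at y ∈ ∅
  x = 8: [0↦8, 1↦0, 2↦4, 3↦4, 4↦6, 5↦5, 6↦7, 7↦7, 8↦0, 9↦3, 10↦0]  zeros at y ∈ {1, 8, 10}
  x = 9: [0↦5, 1↦7, 2↦3, 3↦10, 4↦1, 5↦4, 6↦3, 7↦4, 8↦2, 9↦3, 10↦2]  zeros at y ∈ ∅
  x = 10: [0↦1, 1↦9, 2↦4, 3↦3, 4↦1, 5↦4, 6↦7, 7↦5, 8↦4, 9↦10, 10↦7]  zeros at y ∈ ∅
Collecting zeros: affine points = {(0, 3), (0, 5), (1, 1), (3, 8), (4, 0), (4, 1), (4, 4), (5, 8), (6, 9), (8, 1), (8, 8), (8, 10)}.
Total count |C(F_11)_aff| = 12.


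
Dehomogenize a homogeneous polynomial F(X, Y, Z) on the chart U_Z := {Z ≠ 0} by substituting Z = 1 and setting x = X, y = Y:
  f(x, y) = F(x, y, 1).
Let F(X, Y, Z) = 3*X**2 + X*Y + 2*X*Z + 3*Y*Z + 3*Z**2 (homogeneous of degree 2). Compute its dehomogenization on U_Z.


f(x, y) = 3*x**2 + x*y + 2*x + 3*y + 3

On U_Z we set Z = 1. Each monomial c·X^i·Y^j·Z^k in F becomes c·x^i·y^j·1^k = c·x^i·y^j.
Substituting Z = 1: F(X, Y, 1) = 3*x**2 + x*y + 2*x + 3*y + 3.
Note: deg(f) ≤ deg(F) = 2; strict inequality happens when F is divisible by Z (lost terms).


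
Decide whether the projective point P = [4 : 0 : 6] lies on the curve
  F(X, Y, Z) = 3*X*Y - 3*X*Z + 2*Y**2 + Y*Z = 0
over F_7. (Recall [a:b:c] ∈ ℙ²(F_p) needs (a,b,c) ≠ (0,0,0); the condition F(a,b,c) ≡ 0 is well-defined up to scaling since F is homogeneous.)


F(4,0,6) ≡ 5 (mod 7); P is NOT on the curve.

Evaluate F(4, 0, 6) term-by-term (mod 7).
  3*X*Y ↦ 3·4·0·1 = 0
  -3*X*Z ↦ -3·4·1·6 = -72
  2*Y**2 ↦ 2·1·0·1 = 0
  Y*Z ↦ 1·1·0·6 = 0
Sum: F(4, 0, 6) = (0) + (-72) + (0) + (0) = -72.
Reducing mod 7: -72 ≡ 5 (mod 7).
Since F(a, b, c) ≡ 5 ≠ 0 (mod 7), P does NOT lie on the curve.


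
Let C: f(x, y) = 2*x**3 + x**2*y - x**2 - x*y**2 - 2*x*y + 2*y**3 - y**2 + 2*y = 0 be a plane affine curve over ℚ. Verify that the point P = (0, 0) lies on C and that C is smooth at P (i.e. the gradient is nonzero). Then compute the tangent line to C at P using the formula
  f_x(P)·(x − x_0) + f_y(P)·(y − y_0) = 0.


Tangent line at P: 2*y = 0.

Step 1: f(0, 0) = 0, so P lies on C.
Step 2: partial derivatives
  f_x(x, y) = 6*x**2 + 2*x*y - 2*x - y**2 - 2*y, f_y(x, y) = x**2 - 2*x*y - 2*x + 6*y**2 - 2*y + 2.
  f_x(P) = 0, f_y(P) = 2 (gradient nonzero, so P is smooth).
Step 3: tangent line at P: 0·(x − 0) + 2·(y − 0) = 0.
Expanding: 2*y = 0.
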